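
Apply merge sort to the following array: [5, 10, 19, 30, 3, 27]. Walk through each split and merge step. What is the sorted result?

Merge sort trace:

Split: [5, 10, 19, 30, 3, 27] -> [5, 10, 19] and [30, 3, 27]
  Split: [5, 10, 19] -> [5] and [10, 19]
    Split: [10, 19] -> [10] and [19]
    Merge: [10] + [19] -> [10, 19]
  Merge: [5] + [10, 19] -> [5, 10, 19]
  Split: [30, 3, 27] -> [30] and [3, 27]
    Split: [3, 27] -> [3] and [27]
    Merge: [3] + [27] -> [3, 27]
  Merge: [30] + [3, 27] -> [3, 27, 30]
Merge: [5, 10, 19] + [3, 27, 30] -> [3, 5, 10, 19, 27, 30]

Final sorted array: [3, 5, 10, 19, 27, 30]

The merge sort proceeds by recursively splitting the array and merging sorted halves.
After all merges, the sorted array is [3, 5, 10, 19, 27, 30].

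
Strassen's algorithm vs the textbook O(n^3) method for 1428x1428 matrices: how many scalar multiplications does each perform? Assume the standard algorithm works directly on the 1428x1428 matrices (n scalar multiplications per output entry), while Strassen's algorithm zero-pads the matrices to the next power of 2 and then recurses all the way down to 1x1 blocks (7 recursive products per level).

Matrix multiplication for 1428x1428 matrices:

Strassen's algorithm requires power-of-2 dimensions. Pad 1428x1428 to 2048x2048 (next power of 2).

Standard algorithm: 1428^3 = 2911954752 multiplications
Strassen's algorithm: 7^(log2(2048)) = 7^11 = 1977326743 multiplications
Savings: 2911954752 - 1977326743 = 934628009 multiplications

Standard: 2911954752 multiplications (1428^3). Strassen: 1977326743 multiplications (7^11, after padding to 2048x2048). Strassen reduces 8 recursive multiplications to 7 at each level.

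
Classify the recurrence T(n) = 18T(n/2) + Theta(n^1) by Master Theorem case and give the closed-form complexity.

Master Theorem for T(n) = 18T(n/2) + O(n^1):

a = 18, b = 2, c = 1
log_b(a) = log_2(18) = 4.1699

Case 1: c = 1 < log_2(18) = 4.1699
T(n) = O(n^(log_2 18))

For T(n) = 18T(n/2) + O(n^1): log_2(18) = 4.1699. This is Case 1 of the Master Theorem (c < log_b(a), work dominated by leaves), giving O(n^(log_2 18)).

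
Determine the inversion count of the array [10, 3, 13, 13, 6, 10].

Finding inversions in [10, 3, 13, 13, 6, 10]:

(0, 1): arr[0]=10 > arr[1]=3
(0, 4): arr[0]=10 > arr[4]=6
(2, 4): arr[2]=13 > arr[4]=6
(2, 5): arr[2]=13 > arr[5]=10
(3, 4): arr[3]=13 > arr[4]=6
(3, 5): arr[3]=13 > arr[5]=10

Total inversions: 6

The array has 6 inversion(s): (0,1), (0,4), (2,4), (2,5), (3,4), (3,5). Each pair (i,j) satisfies i < j and arr[i] > arr[j].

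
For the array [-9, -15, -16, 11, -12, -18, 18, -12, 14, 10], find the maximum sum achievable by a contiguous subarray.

Using Kadane's algorithm on [-9, -15, -16, 11, -12, -18, 18, -12, 14, 10]:

Scanning through the array:
Position 1 (value -15): max_ending_here = -15, max_so_far = -9
Position 2 (value -16): max_ending_here = -16, max_so_far = -9
Position 3 (value 11): max_ending_here = 11, max_so_far = 11
Position 4 (value -12): max_ending_here = -1, max_so_far = 11
Position 5 (value -18): max_ending_here = -18, max_so_far = 11
Position 6 (value 18): max_ending_here = 18, max_so_far = 18
Position 7 (value -12): max_ending_here = 6, max_so_far = 18
Position 8 (value 14): max_ending_here = 20, max_so_far = 20
Position 9 (value 10): max_ending_here = 30, max_so_far = 30

Maximum subarray: [18, -12, 14, 10]
Maximum sum: 30

The maximum subarray is [18, -12, 14, 10] with sum 30. This subarray runs from index 6 to index 9.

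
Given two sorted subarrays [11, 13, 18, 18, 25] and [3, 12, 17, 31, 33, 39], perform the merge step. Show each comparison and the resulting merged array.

Merging process:

Compare 11 vs 3: take 3 from right. Merged: [3]
Compare 11 vs 12: take 11 from left. Merged: [3, 11]
Compare 13 vs 12: take 12 from right. Merged: [3, 11, 12]
Compare 13 vs 17: take 13 from left. Merged: [3, 11, 12, 13]
Compare 18 vs 17: take 17 from right. Merged: [3, 11, 12, 13, 17]
Compare 18 vs 31: take 18 from left. Merged: [3, 11, 12, 13, 17, 18]
Compare 18 vs 31: take 18 from left. Merged: [3, 11, 12, 13, 17, 18, 18]
Compare 25 vs 31: take 25 from left. Merged: [3, 11, 12, 13, 17, 18, 18, 25]
Append remaining from right: [31, 33, 39]. Merged: [3, 11, 12, 13, 17, 18, 18, 25, 31, 33, 39]

Final merged array: [3, 11, 12, 13, 17, 18, 18, 25, 31, 33, 39]
Total comparisons: 8

The merged array is [3, 11, 12, 13, 17, 18, 18, 25, 31, 33, 39], requiring 8 comparisons. The merge step runs in O(n) time where n is the total number of elements.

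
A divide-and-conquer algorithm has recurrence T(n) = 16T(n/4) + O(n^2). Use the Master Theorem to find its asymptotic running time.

Master Theorem for T(n) = 16T(n/4) + O(n^2):

a = 16, b = 4, c = 2
log_b(a) = log_4(16) = 2.0000

Case 2: c = 2 = log_4(16) = 2.0000
T(n) = O(n^2 log n) = O(n^2 log n)

For T(n) = 16T(n/4) + O(n^2): log_4(16) = 2.0000. This is Case 2 of the Master Theorem (c = log_b(a), equal work at all levels), giving O(n^2 log n).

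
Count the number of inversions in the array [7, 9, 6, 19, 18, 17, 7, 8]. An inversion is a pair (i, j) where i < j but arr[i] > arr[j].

Finding inversions in [7, 9, 6, 19, 18, 17, 7, 8]:

(0, 2): arr[0]=7 > arr[2]=6
(1, 2): arr[1]=9 > arr[2]=6
(1, 6): arr[1]=9 > arr[6]=7
(1, 7): arr[1]=9 > arr[7]=8
(3, 4): arr[3]=19 > arr[4]=18
(3, 5): arr[3]=19 > arr[5]=17
(3, 6): arr[3]=19 > arr[6]=7
(3, 7): arr[3]=19 > arr[7]=8
(4, 5): arr[4]=18 > arr[5]=17
(4, 6): arr[4]=18 > arr[6]=7
(4, 7): arr[4]=18 > arr[7]=8
(5, 6): arr[5]=17 > arr[6]=7
(5, 7): arr[5]=17 > arr[7]=8

Total inversions: 13

The array has 13 inversion(s): (0,2), (1,2), (1,6), (1,7), (3,4), (3,5), (3,6), (3,7), (4,5), (4,6), (4,7), (5,6), (5,7). Each pair (i,j) satisfies i < j and arr[i] > arr[j].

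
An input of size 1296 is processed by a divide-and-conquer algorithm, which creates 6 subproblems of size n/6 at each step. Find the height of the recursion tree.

For divide and conquer with division factor 6:

Problem sizes at each level:
Level 0: 1296
Level 1: 216
Level 2: 36
Level 3: 6
Level 4: 1

The root is level 0 and the size-1 base case is level 4 (the tree spans levels 0 through 4, i.e. 5 levels counting the root), so the depth is the number of divisions: log_6(1296) = 4

The recursion tree depth is log_6(1296) = 4. At each level, the problem size is divided by 6, so it takes 4 divisions to reduce to a base case of size 1. The algorithm makes 6 recursive calls at each level.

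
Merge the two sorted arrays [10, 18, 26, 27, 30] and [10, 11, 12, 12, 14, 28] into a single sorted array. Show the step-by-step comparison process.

Merging process:

Compare 10 vs 10: take 10 from left. Merged: [10]
Compare 18 vs 10: take 10 from right. Merged: [10, 10]
Compare 18 vs 11: take 11 from right. Merged: [10, 10, 11]
Compare 18 vs 12: take 12 from right. Merged: [10, 10, 11, 12]
Compare 18 vs 12: take 12 from right. Merged: [10, 10, 11, 12, 12]
Compare 18 vs 14: take 14 from right. Merged: [10, 10, 11, 12, 12, 14]
Compare 18 vs 28: take 18 from left. Merged: [10, 10, 11, 12, 12, 14, 18]
Compare 26 vs 28: take 26 from left. Merged: [10, 10, 11, 12, 12, 14, 18, 26]
Compare 27 vs 28: take 27 from left. Merged: [10, 10, 11, 12, 12, 14, 18, 26, 27]
Compare 30 vs 28: take 28 from right. Merged: [10, 10, 11, 12, 12, 14, 18, 26, 27, 28]
Append remaining from left: [30]. Merged: [10, 10, 11, 12, 12, 14, 18, 26, 27, 28, 30]

Final merged array: [10, 10, 11, 12, 12, 14, 18, 26, 27, 28, 30]
Total comparisons: 10

The merged array is [10, 10, 11, 12, 12, 14, 18, 26, 27, 28, 30], requiring 10 comparisons. The merge step runs in O(n) time where n is the total number of elements.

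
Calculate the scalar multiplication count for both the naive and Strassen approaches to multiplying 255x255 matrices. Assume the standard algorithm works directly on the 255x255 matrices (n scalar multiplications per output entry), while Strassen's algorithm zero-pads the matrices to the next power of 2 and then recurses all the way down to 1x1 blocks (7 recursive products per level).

Matrix multiplication for 255x255 matrices:

Strassen's algorithm requires power-of-2 dimensions. Pad 255x255 to 256x256 (next power of 2).

Standard algorithm: 255^3 = 16581375 multiplications
Strassen's algorithm: 7^(log2(256)) = 7^8 = 5764801 multiplications
Savings: 16581375 - 5764801 = 10816574 multiplications

Standard: 16581375 multiplications (255^3). Strassen: 5764801 multiplications (7^8, after padding to 256x256). Strassen reduces 8 recursive multiplications to 7 at each level.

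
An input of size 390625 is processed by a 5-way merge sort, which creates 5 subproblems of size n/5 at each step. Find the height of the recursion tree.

For divide and conquer with division factor 5:

Problem sizes at each level:
Level 0: 390625
Level 1: 78125
Level 2: 15625
Level 3: 3125
Level 4: 625
Level 5: 125
Level 6: 25
Level 7: 5
Level 8: 1

The root is level 0 and the size-1 base case is level 8 (the tree spans levels 0 through 8, i.e. 9 levels counting the root), so the depth is the number of divisions: log_5(390625) = 8

The recursion tree depth is log_5(390625) = 8. At each level, the problem size is divided by 5, so it takes 8 divisions to reduce to a base case of size 1. The algorithm makes 5 recursive calls at each level.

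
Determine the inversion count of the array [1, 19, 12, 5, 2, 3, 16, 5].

Finding inversions in [1, 19, 12, 5, 2, 3, 16, 5]:

(1, 2): arr[1]=19 > arr[2]=12
(1, 3): arr[1]=19 > arr[3]=5
(1, 4): arr[1]=19 > arr[4]=2
(1, 5): arr[1]=19 > arr[5]=3
(1, 6): arr[1]=19 > arr[6]=16
(1, 7): arr[1]=19 > arr[7]=5
(2, 3): arr[2]=12 > arr[3]=5
(2, 4): arr[2]=12 > arr[4]=2
(2, 5): arr[2]=12 > arr[5]=3
(2, 7): arr[2]=12 > arr[7]=5
(3, 4): arr[3]=5 > arr[4]=2
(3, 5): arr[3]=5 > arr[5]=3
(6, 7): arr[6]=16 > arr[7]=5

Total inversions: 13

The array has 13 inversion(s): (1,2), (1,3), (1,4), (1,5), (1,6), (1,7), (2,3), (2,4), (2,5), (2,7), (3,4), (3,5), (6,7). Each pair (i,j) satisfies i < j and arr[i] > arr[j].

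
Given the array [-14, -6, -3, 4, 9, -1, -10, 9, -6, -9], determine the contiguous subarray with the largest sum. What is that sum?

Using Kadane's algorithm on [-14, -6, -3, 4, 9, -1, -10, 9, -6, -9]:

Scanning through the array:
Position 1 (value -6): max_ending_here = -6, max_so_far = -6
Position 2 (value -3): max_ending_here = -3, max_so_far = -3
Position 3 (value 4): max_ending_here = 4, max_so_far = 4
Position 4 (value 9): max_ending_here = 13, max_so_far = 13
Position 5 (value -1): max_ending_here = 12, max_so_far = 13
Position 6 (value -10): max_ending_here = 2, max_so_far = 13
Position 7 (value 9): max_ending_here = 11, max_so_far = 13
Position 8 (value -6): max_ending_here = 5, max_so_far = 13
Position 9 (value -9): max_ending_here = -4, max_so_far = 13

Maximum subarray: [4, 9]
Maximum sum: 13

The maximum subarray is [4, 9] with sum 13. This subarray runs from index 3 to index 4.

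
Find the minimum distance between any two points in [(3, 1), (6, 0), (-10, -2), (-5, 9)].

Computing all pairwise distances among 4 points:

d((3, 1), (6, 0)) = 3.1623 <-- minimum
d((3, 1), (-10, -2)) = 13.3417
d((3, 1), (-5, 9)) = 11.3137
d((6, 0), (-10, -2)) = 16.1245
d((6, 0), (-5, 9)) = 14.2127
d((-10, -2), (-5, 9)) = 12.083

Closest pair: (3, 1) and (6, 0) with distance 3.1623

The closest pair is (3, 1) and (6, 0) with Euclidean distance 3.1623. For 4 points, brute-force pairwise comparison is shown above. For large n, the divide-and-conquer algorithm (sort by x, recurse on halves, check the dividing strip) achieves O(n log n).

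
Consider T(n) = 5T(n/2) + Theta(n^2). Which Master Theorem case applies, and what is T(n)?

Master Theorem for T(n) = 5T(n/2) + O(n^2):

a = 5, b = 2, c = 2
log_b(a) = log_2(5) = 2.3219

Case 1: c = 2 < log_2(5) = 2.3219
T(n) = O(n^(log_2 5))

For T(n) = 5T(n/2) + O(n^2): log_2(5) = 2.3219. This is Case 1 of the Master Theorem (c < log_b(a), work dominated by leaves), giving O(n^(log_2 5)).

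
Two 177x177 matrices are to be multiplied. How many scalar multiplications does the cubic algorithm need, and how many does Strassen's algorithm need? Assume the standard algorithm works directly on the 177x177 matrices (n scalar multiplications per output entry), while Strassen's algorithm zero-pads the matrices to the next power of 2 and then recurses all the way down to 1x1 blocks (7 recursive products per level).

Matrix multiplication for 177x177 matrices:

Strassen's algorithm requires power-of-2 dimensions. Pad 177x177 to 256x256 (next power of 2).

Standard algorithm: 177^3 = 5545233 multiplications
Strassen's algorithm: 7^(log2(256)) = 7^8 = 5764801 multiplications
Difference: 5545233 - 5764801 = -219568 (Strassen uses MORE here due to padding overhead — for small or just-over-power-of-2 n, padding can outweigh the per-level savings)

Standard: 5545233 multiplications (177^3). Strassen: 5764801 multiplications (7^8, after padding to 256x256). Strassen reduces 8 recursive multiplications to 7 at each level.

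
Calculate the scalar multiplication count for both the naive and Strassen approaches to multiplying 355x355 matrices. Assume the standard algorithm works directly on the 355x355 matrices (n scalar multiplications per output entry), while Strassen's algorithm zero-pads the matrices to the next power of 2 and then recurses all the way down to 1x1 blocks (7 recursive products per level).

Matrix multiplication for 355x355 matrices:

Strassen's algorithm requires power-of-2 dimensions. Pad 355x355 to 512x512 (next power of 2).

Standard algorithm: 355^3 = 44738875 multiplications
Strassen's algorithm: 7^(log2(512)) = 7^9 = 40353607 multiplications
Savings: 44738875 - 40353607 = 4385268 multiplications

Standard: 44738875 multiplications (355^3). Strassen: 40353607 multiplications (7^9, after padding to 512x512). Strassen reduces 8 recursive multiplications to 7 at each level.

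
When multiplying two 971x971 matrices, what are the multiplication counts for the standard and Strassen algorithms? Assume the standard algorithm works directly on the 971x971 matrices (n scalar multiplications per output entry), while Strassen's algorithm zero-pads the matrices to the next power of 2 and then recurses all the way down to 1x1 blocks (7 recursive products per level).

Matrix multiplication for 971x971 matrices:

Strassen's algorithm requires power-of-2 dimensions. Pad 971x971 to 1024x1024 (next power of 2).

Standard algorithm: 971^3 = 915498611 multiplications
Strassen's algorithm: 7^(log2(1024)) = 7^10 = 282475249 multiplications
Savings: 915498611 - 282475249 = 633023362 multiplications

Standard: 915498611 multiplications (971^3). Strassen: 282475249 multiplications (7^10, after padding to 1024x1024). Strassen reduces 8 recursive multiplications to 7 at each level.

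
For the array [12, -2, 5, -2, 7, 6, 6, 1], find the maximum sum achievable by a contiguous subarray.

Using Kadane's algorithm on [12, -2, 5, -2, 7, 6, 6, 1]:

Scanning through the array:
Position 1 (value -2): max_ending_here = 10, max_so_far = 12
Position 2 (value 5): max_ending_here = 15, max_so_far = 15
Position 3 (value -2): max_ending_here = 13, max_so_far = 15
Position 4 (value 7): max_ending_here = 20, max_so_far = 20
Position 5 (value 6): max_ending_here = 26, max_so_far = 26
Position 6 (value 6): max_ending_here = 32, max_so_far = 32
Position 7 (value 1): max_ending_here = 33, max_so_far = 33

Maximum subarray: [12, -2, 5, -2, 7, 6, 6, 1]
Maximum sum: 33

The maximum subarray is [12, -2, 5, -2, 7, 6, 6, 1] with sum 33. This subarray runs from index 0 to index 7.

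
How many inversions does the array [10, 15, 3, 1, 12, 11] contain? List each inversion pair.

Finding inversions in [10, 15, 3, 1, 12, 11]:

(0, 2): arr[0]=10 > arr[2]=3
(0, 3): arr[0]=10 > arr[3]=1
(1, 2): arr[1]=15 > arr[2]=3
(1, 3): arr[1]=15 > arr[3]=1
(1, 4): arr[1]=15 > arr[4]=12
(1, 5): arr[1]=15 > arr[5]=11
(2, 3): arr[2]=3 > arr[3]=1
(4, 5): arr[4]=12 > arr[5]=11

Total inversions: 8

The array has 8 inversion(s): (0,2), (0,3), (1,2), (1,3), (1,4), (1,5), (2,3), (4,5). Each pair (i,j) satisfies i < j and arr[i] > arr[j].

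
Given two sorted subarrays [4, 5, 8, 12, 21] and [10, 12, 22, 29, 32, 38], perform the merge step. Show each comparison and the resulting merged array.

Merging process:

Compare 4 vs 10: take 4 from left. Merged: [4]
Compare 5 vs 10: take 5 from left. Merged: [4, 5]
Compare 8 vs 10: take 8 from left. Merged: [4, 5, 8]
Compare 12 vs 10: take 10 from right. Merged: [4, 5, 8, 10]
Compare 12 vs 12: take 12 from left. Merged: [4, 5, 8, 10, 12]
Compare 21 vs 12: take 12 from right. Merged: [4, 5, 8, 10, 12, 12]
Compare 21 vs 22: take 21 from left. Merged: [4, 5, 8, 10, 12, 12, 21]
Append remaining from right: [22, 29, 32, 38]. Merged: [4, 5, 8, 10, 12, 12, 21, 22, 29, 32, 38]

Final merged array: [4, 5, 8, 10, 12, 12, 21, 22, 29, 32, 38]
Total comparisons: 7

The merged array is [4, 5, 8, 10, 12, 12, 21, 22, 29, 32, 38], requiring 7 comparisons. The merge step runs in O(n) time where n is the total number of elements.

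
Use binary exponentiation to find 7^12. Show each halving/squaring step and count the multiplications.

Computing 7^12 by squaring (build up from 7^1; each line after the first costs one multiplication):

7^1 = 7
7^2 = (7^1)^2 = 7^2 = 49
7^3 = 7 * 7^2 = 7 * 49 = 343
7^6 = (7^3)^2 = 343^2 = 117649
7^12 = (7^6)^2 = 117649^2 = 13841287201

Result: 13841287201
Multiplications needed: 4 (4 lines after 7^1)

7^12 = 13841287201. Using exponentiation by squaring, this requires 4 multiplications. The key idea: if the exponent is even, square the half-power; if odd, multiply by the base once.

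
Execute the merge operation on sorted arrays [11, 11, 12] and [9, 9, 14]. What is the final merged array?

Merging process:

Compare 11 vs 9: take 9 from right. Merged: [9]
Compare 11 vs 9: take 9 from right. Merged: [9, 9]
Compare 11 vs 14: take 11 from left. Merged: [9, 9, 11]
Compare 11 vs 14: take 11 from left. Merged: [9, 9, 11, 11]
Compare 12 vs 14: take 12 from left. Merged: [9, 9, 11, 11, 12]
Append remaining from right: [14]. Merged: [9, 9, 11, 11, 12, 14]

Final merged array: [9, 9, 11, 11, 12, 14]
Total comparisons: 5

The merged array is [9, 9, 11, 11, 12, 14], requiring 5 comparisons. The merge step runs in O(n) time where n is the total number of elements.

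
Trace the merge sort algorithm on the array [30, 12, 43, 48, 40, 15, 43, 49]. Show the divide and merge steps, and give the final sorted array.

Merge sort trace:

Split: [30, 12, 43, 48, 40, 15, 43, 49] -> [30, 12, 43, 48] and [40, 15, 43, 49]
  Split: [30, 12, 43, 48] -> [30, 12] and [43, 48]
    Split: [30, 12] -> [30] and [12]
    Merge: [30] + [12] -> [12, 30]
    Split: [43, 48] -> [43] and [48]
    Merge: [43] + [48] -> [43, 48]
  Merge: [12, 30] + [43, 48] -> [12, 30, 43, 48]
  Split: [40, 15, 43, 49] -> [40, 15] and [43, 49]
    Split: [40, 15] -> [40] and [15]
    Merge: [40] + [15] -> [15, 40]
    Split: [43, 49] -> [43] and [49]
    Merge: [43] + [49] -> [43, 49]
  Merge: [15, 40] + [43, 49] -> [15, 40, 43, 49]
Merge: [12, 30, 43, 48] + [15, 40, 43, 49] -> [12, 15, 30, 40, 43, 43, 48, 49]

Final sorted array: [12, 15, 30, 40, 43, 43, 48, 49]

The merge sort proceeds by recursively splitting the array and merging sorted halves.
After all merges, the sorted array is [12, 15, 30, 40, 43, 43, 48, 49].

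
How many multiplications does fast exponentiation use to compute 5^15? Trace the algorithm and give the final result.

Computing 5^15 by squaring (build up from 5^1; each line after the first costs one multiplication):

5^1 = 5
5^2 = (5^1)^2 = 5^2 = 25
5^3 = 5 * 5^2 = 5 * 25 = 125
5^6 = (5^3)^2 = 125^2 = 15625
5^7 = 5 * 5^6 = 5 * 15625 = 78125
5^14 = (5^7)^2 = 78125^2 = 6103515625
5^15 = 5 * 5^14 = 5 * 6103515625 = 30517578125

Result: 30517578125
Multiplications needed: 6 (6 lines after 5^1)

5^15 = 30517578125. Using exponentiation by squaring, this requires 6 multiplications. The key idea: if the exponent is even, square the half-power; if odd, multiply by the base once.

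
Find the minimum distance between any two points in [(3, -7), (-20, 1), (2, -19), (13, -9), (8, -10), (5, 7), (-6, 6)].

Computing all pairwise distances among 7 points:

d((3, -7), (-20, 1)) = 24.3516
d((3, -7), (2, -19)) = 12.0416
d((3, -7), (13, -9)) = 10.198
d((3, -7), (8, -10)) = 5.831
d((3, -7), (5, 7)) = 14.1421
d((3, -7), (-6, 6)) = 15.8114
d((-20, 1), (2, -19)) = 29.7321
d((-20, 1), (13, -9)) = 34.4819
d((-20, 1), (8, -10)) = 30.0832
d((-20, 1), (5, 7)) = 25.7099
d((-20, 1), (-6, 6)) = 14.8661
d((2, -19), (13, -9)) = 14.8661
d((2, -19), (8, -10)) = 10.8167
d((2, -19), (5, 7)) = 26.1725
d((2, -19), (-6, 6)) = 26.2488
d((13, -9), (8, -10)) = 5.099 <-- minimum
d((13, -9), (5, 7)) = 17.8885
d((13, -9), (-6, 6)) = 24.2074
d((8, -10), (5, 7)) = 17.2627
d((8, -10), (-6, 6)) = 21.2603
d((5, 7), (-6, 6)) = 11.0454

Closest pair: (13, -9) and (8, -10) with distance 5.099

The closest pair is (13, -9) and (8, -10) with Euclidean distance 5.099. For 7 points, brute-force pairwise comparison is shown above. For large n, the divide-and-conquer algorithm (sort by x, recurse on halves, check the dividing strip) achieves O(n log n).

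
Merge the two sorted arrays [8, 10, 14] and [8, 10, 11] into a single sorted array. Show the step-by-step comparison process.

Merging process:

Compare 8 vs 8: take 8 from left. Merged: [8]
Compare 10 vs 8: take 8 from right. Merged: [8, 8]
Compare 10 vs 10: take 10 from left. Merged: [8, 8, 10]
Compare 14 vs 10: take 10 from right. Merged: [8, 8, 10, 10]
Compare 14 vs 11: take 11 from right. Merged: [8, 8, 10, 10, 11]
Append remaining from left: [14]. Merged: [8, 8, 10, 10, 11, 14]

Final merged array: [8, 8, 10, 10, 11, 14]
Total comparisons: 5

The merged array is [8, 8, 10, 10, 11, 14], requiring 5 comparisons. The merge step runs in O(n) time where n is the total number of elements.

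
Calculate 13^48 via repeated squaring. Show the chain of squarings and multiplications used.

Computing 13^48 by squaring (build up from 13^1; each line after the first costs one multiplication):

13^1 = 13
13^2 = (13^1)^2 = 13^2 = 169
13^3 = 13 * 13^2 = 13 * 169 = 2197
13^6 = (13^3)^2 = 2197^2 = 4826809
13^12 = (13^6)^2 = 4826809^2 = 23298085122481
13^24 = (13^12)^2 = 23298085122481^2 = 542800770374370512771595361
13^48 = (13^24)^2 = 542800770374370512771595361^2 = 294632676319010105335586872991323185304149065116720321

Result: 294632676319010105335586872991323185304149065116720321
Multiplications needed: 6 (6 lines after 13^1)

13^48 = 294632676319010105335586872991323185304149065116720321. Using exponentiation by squaring, this requires 6 multiplications. The key idea: if the exponent is even, square the half-power; if odd, multiply by the base once.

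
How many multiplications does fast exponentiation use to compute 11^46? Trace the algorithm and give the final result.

Computing 11^46 by squaring (build up from 11^1; each line after the first costs one multiplication):

11^1 = 11
11^2 = (11^1)^2 = 11^2 = 121
11^4 = (11^2)^2 = 121^2 = 14641
11^5 = 11 * 11^4 = 11 * 14641 = 161051
11^10 = (11^5)^2 = 161051^2 = 25937424601
11^11 = 11 * 11^10 = 11 * 25937424601 = 285311670611
11^22 = (11^11)^2 = 285311670611^2 = 81402749386839761113321
11^23 = 11 * 11^22 = 11 * 81402749386839761113321 = 895430243255237372246531
11^46 = (11^23)^2 = 895430243255237372246531^2 = 801795320536133573571931534665380233173841533961

Result: 801795320536133573571931534665380233173841533961
Multiplications needed: 8 (8 lines after 11^1)

11^46 = 801795320536133573571931534665380233173841533961. Using exponentiation by squaring, this requires 8 multiplications. The key idea: if the exponent is even, square the half-power; if odd, multiply by the base once.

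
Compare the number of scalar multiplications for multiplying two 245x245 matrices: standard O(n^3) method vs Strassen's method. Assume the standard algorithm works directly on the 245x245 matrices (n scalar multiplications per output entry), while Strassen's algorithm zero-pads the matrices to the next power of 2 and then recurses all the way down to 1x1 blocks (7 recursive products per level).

Matrix multiplication for 245x245 matrices:

Strassen's algorithm requires power-of-2 dimensions. Pad 245x245 to 256x256 (next power of 2).

Standard algorithm: 245^3 = 14706125 multiplications
Strassen's algorithm: 7^(log2(256)) = 7^8 = 5764801 multiplications
Savings: 14706125 - 5764801 = 8941324 multiplications

Standard: 14706125 multiplications (245^3). Strassen: 5764801 multiplications (7^8, after padding to 256x256). Strassen reduces 8 recursive multiplications to 7 at each level.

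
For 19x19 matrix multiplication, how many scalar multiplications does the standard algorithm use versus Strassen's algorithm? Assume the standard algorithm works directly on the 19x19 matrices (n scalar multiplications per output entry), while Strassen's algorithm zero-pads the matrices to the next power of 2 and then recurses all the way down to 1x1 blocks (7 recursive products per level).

Matrix multiplication for 19x19 matrices:

Strassen's algorithm requires power-of-2 dimensions. Pad 19x19 to 32x32 (next power of 2).

Standard algorithm: 19^3 = 6859 multiplications
Strassen's algorithm: 7^(log2(32)) = 7^5 = 16807 multiplications
Difference: 6859 - 16807 = -9948 (Strassen uses MORE here due to padding overhead — for small or just-over-power-of-2 n, padding can outweigh the per-level savings)

Standard: 6859 multiplications (19^3). Strassen: 16807 multiplications (7^5, after padding to 32x32). Strassen reduces 8 recursive multiplications to 7 at each level.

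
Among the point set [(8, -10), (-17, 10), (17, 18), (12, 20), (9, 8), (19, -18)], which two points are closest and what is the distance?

Computing all pairwise distances among 6 points:

d((8, -10), (-17, 10)) = 32.0156
d((8, -10), (17, 18)) = 29.4109
d((8, -10), (12, 20)) = 30.2655
d((8, -10), (9, 8)) = 18.0278
d((8, -10), (19, -18)) = 13.6015
d((-17, 10), (17, 18)) = 34.9285
d((-17, 10), (12, 20)) = 30.6757
d((-17, 10), (9, 8)) = 26.0768
d((-17, 10), (19, -18)) = 45.607
d((17, 18), (12, 20)) = 5.3852 <-- minimum
d((17, 18), (9, 8)) = 12.8062
d((17, 18), (19, -18)) = 36.0555
d((12, 20), (9, 8)) = 12.3693
d((12, 20), (19, -18)) = 38.6394
d((9, 8), (19, -18)) = 27.8568

Closest pair: (17, 18) and (12, 20) with distance 5.3852

The closest pair is (17, 18) and (12, 20) with Euclidean distance 5.3852. For 6 points, brute-force pairwise comparison is shown above. For large n, the divide-and-conquer algorithm (sort by x, recurse on halves, check the dividing strip) achieves O(n log n).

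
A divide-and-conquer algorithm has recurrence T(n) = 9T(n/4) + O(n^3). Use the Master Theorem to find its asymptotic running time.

Master Theorem for T(n) = 9T(n/4) + O(n^3):

a = 9, b = 4, c = 3
log_b(a) = log_4(9) = 1.5850

Case 3: c = 3 > log_4(9) = 1.5850
T(n) = O(n^3) = O(n^3)

For T(n) = 9T(n/4) + O(n^3): log_4(9) = 1.5850. This is Case 3 of the Master Theorem (c > log_b(a), work dominated by root), giving O(n^3).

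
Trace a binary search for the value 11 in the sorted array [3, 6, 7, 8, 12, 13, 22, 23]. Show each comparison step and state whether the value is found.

Binary search for 11 in [3, 6, 7, 8, 12, 13, 22, 23]:

lo=0, hi=7, mid=3, arr[mid]=8 -> 8 < 11, search right half
lo=4, hi=7, mid=5, arr[mid]=13 -> 13 > 11, search left half
lo=4, hi=4, mid=4, arr[mid]=12 -> 12 > 11, search left half
lo=4 > hi=3, target 11 not found

Binary search determines that 11 is not in the array after 3 comparisons. The search space was exhausted without finding the target.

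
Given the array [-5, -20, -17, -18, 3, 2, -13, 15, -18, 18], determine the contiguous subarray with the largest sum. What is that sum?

Using Kadane's algorithm on [-5, -20, -17, -18, 3, 2, -13, 15, -18, 18]:

Scanning through the array:
Position 1 (value -20): max_ending_here = -20, max_so_far = -5
Position 2 (value -17): max_ending_here = -17, max_so_far = -5
Position 3 (value -18): max_ending_here = -18, max_so_far = -5
Position 4 (value 3): max_ending_here = 3, max_so_far = 3
Position 5 (value 2): max_ending_here = 5, max_so_far = 5
Position 6 (value -13): max_ending_here = -8, max_so_far = 5
Position 7 (value 15): max_ending_here = 15, max_so_far = 15
Position 8 (value -18): max_ending_here = -3, max_so_far = 15
Position 9 (value 18): max_ending_here = 18, max_so_far = 18

Maximum subarray: [18]
Maximum sum: 18

The maximum subarray is [18] with sum 18. This subarray runs from index 9 to index 9.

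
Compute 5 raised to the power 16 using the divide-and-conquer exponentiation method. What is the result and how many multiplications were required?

Computing 5^16 by squaring (build up from 5^1; each line after the first costs one multiplication):

5^1 = 5
5^2 = (5^1)^2 = 5^2 = 25
5^4 = (5^2)^2 = 25^2 = 625
5^8 = (5^4)^2 = 625^2 = 390625
5^16 = (5^8)^2 = 390625^2 = 152587890625

Result: 152587890625
Multiplications needed: 4 (4 lines after 5^1)

5^16 = 152587890625. Using exponentiation by squaring, this requires 4 multiplications. The key idea: if the exponent is even, square the half-power; if odd, multiply by the base once.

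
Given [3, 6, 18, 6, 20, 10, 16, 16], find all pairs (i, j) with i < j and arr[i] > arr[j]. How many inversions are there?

Finding inversions in [3, 6, 18, 6, 20, 10, 16, 16]:

(2, 3): arr[2]=18 > arr[3]=6
(2, 5): arr[2]=18 > arr[5]=10
(2, 6): arr[2]=18 > arr[6]=16
(2, 7): arr[2]=18 > arr[7]=16
(4, 5): arr[4]=20 > arr[5]=10
(4, 6): arr[4]=20 > arr[6]=16
(4, 7): arr[4]=20 > arr[7]=16

Total inversions: 7

The array has 7 inversion(s): (2,3), (2,5), (2,6), (2,7), (4,5), (4,6), (4,7). Each pair (i,j) satisfies i < j and arr[i] > arr[j].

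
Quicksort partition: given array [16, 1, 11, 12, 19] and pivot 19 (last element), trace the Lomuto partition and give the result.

Lomuto partition with pivot = 19:

Initial array: [16, 1, 11, 12, 19]

arr[0]=16 <= 19: swap with position 0, array becomes [16, 1, 11, 12, 19]
arr[1]=1 <= 19: swap with position 1, array becomes [16, 1, 11, 12, 19]
arr[2]=11 <= 19: swap with position 2, array becomes [16, 1, 11, 12, 19]
arr[3]=12 <= 19: swap with position 3, array becomes [16, 1, 11, 12, 19]

Place pivot at position 4: [16, 1, 11, 12, 19]
Pivot position: 4

After partitioning with pivot 19, the array becomes [16, 1, 11, 12, 19]. The pivot is placed at index 4. All elements to the left of the pivot are <= 19, and all elements to the right are > 19.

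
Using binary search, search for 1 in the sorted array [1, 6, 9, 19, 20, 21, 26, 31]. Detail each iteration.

Binary search for 1 in [1, 6, 9, 19, 20, 21, 26, 31]:

lo=0, hi=7, mid=3, arr[mid]=19 -> 19 > 1, search left half
lo=0, hi=2, mid=1, arr[mid]=6 -> 6 > 1, search left half
lo=0, hi=0, mid=0, arr[mid]=1 -> Found target at index 0!

Binary search finds 1 at index 0 after 3 comparisons. The search repeatedly halves the search space by comparing with the middle element.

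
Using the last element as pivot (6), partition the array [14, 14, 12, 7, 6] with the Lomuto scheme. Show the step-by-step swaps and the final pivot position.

Lomuto partition with pivot = 6:

Initial array: [14, 14, 12, 7, 6]

arr[0]=14 > 6: no swap
arr[1]=14 > 6: no swap
arr[2]=12 > 6: no swap
arr[3]=7 > 6: no swap

Place pivot at position 0: [6, 14, 12, 7, 14]
Pivot position: 0

After partitioning with pivot 6, the array becomes [6, 14, 12, 7, 14]. The pivot is placed at index 0. All elements to the left of the pivot are <= 6, and all elements to the right are > 6.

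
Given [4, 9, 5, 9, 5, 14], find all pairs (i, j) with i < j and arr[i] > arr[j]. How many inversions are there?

Finding inversions in [4, 9, 5, 9, 5, 14]:

(1, 2): arr[1]=9 > arr[2]=5
(1, 4): arr[1]=9 > arr[4]=5
(3, 4): arr[3]=9 > arr[4]=5

Total inversions: 3

The array has 3 inversion(s): (1,2), (1,4), (3,4). Each pair (i,j) satisfies i < j and arr[i] > arr[j].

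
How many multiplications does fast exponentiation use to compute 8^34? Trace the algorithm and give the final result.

Computing 8^34 by squaring (build up from 8^1; each line after the first costs one multiplication):

8^1 = 8
8^2 = (8^1)^2 = 8^2 = 64
8^4 = (8^2)^2 = 64^2 = 4096
8^8 = (8^4)^2 = 4096^2 = 16777216
8^16 = (8^8)^2 = 16777216^2 = 281474976710656
8^17 = 8 * 8^16 = 8 * 281474976710656 = 2251799813685248
8^34 = (8^17)^2 = 2251799813685248^2 = 5070602400912917605986812821504

Result: 5070602400912917605986812821504
Multiplications needed: 6 (6 lines after 8^1)

8^34 = 5070602400912917605986812821504. Using exponentiation by squaring, this requires 6 multiplications. The key idea: if the exponent is even, square the half-power; if odd, multiply by the base once.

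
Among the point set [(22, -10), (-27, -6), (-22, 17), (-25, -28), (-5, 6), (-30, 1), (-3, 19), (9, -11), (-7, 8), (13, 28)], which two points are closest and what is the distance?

Computing all pairwise distances among 10 points:

d((22, -10), (-27, -6)) = 49.163
d((22, -10), (-22, 17)) = 51.6236
d((22, -10), (-25, -28)) = 50.3289
d((22, -10), (-5, 6)) = 31.3847
d((22, -10), (-30, 1)) = 53.1507
d((22, -10), (-3, 19)) = 38.2884
d((22, -10), (9, -11)) = 13.0384
d((22, -10), (-7, 8)) = 34.1321
d((22, -10), (13, 28)) = 39.0512
d((-27, -6), (-22, 17)) = 23.5372
d((-27, -6), (-25, -28)) = 22.0907
d((-27, -6), (-5, 6)) = 25.0599
d((-27, -6), (-30, 1)) = 7.6158
d((-27, -6), (-3, 19)) = 34.6554
d((-27, -6), (9, -11)) = 36.3456
d((-27, -6), (-7, 8)) = 24.4131
d((-27, -6), (13, 28)) = 52.4976
d((-22, 17), (-25, -28)) = 45.0999
d((-22, 17), (-5, 6)) = 20.2485
d((-22, 17), (-30, 1)) = 17.8885
d((-22, 17), (-3, 19)) = 19.105
d((-22, 17), (9, -11)) = 41.7732
d((-22, 17), (-7, 8)) = 17.4929
d((-22, 17), (13, 28)) = 36.6879
d((-25, -28), (-5, 6)) = 39.4462
d((-25, -28), (-30, 1)) = 29.4279
d((-25, -28), (-3, 19)) = 51.8941
d((-25, -28), (9, -11)) = 38.0132
d((-25, -28), (-7, 8)) = 40.2492
d((-25, -28), (13, 28)) = 67.6757
d((-5, 6), (-30, 1)) = 25.4951
d((-5, 6), (-3, 19)) = 13.1529
d((-5, 6), (9, -11)) = 22.0227
d((-5, 6), (-7, 8)) = 2.8284 <-- minimum
d((-5, 6), (13, 28)) = 28.4253
d((-30, 1), (-3, 19)) = 32.45
d((-30, 1), (9, -11)) = 40.8044
d((-30, 1), (-7, 8)) = 24.0416
d((-30, 1), (13, 28)) = 50.774
d((-3, 19), (9, -11)) = 32.311
d((-3, 19), (-7, 8)) = 11.7047
d((-3, 19), (13, 28)) = 18.3576
d((9, -11), (-7, 8)) = 24.8395
d((9, -11), (13, 28)) = 39.2046
d((-7, 8), (13, 28)) = 28.2843

Closest pair: (-5, 6) and (-7, 8) with distance 2.8284

The closest pair is (-5, 6) and (-7, 8) with Euclidean distance 2.8284. For 10 points, brute-force pairwise comparison is shown above. For large n, the divide-and-conquer algorithm (sort by x, recurse on halves, check the dividing strip) achieves O(n log n).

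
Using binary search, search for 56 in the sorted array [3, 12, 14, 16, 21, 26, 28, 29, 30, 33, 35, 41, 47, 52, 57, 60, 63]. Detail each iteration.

Binary search for 56 in [3, 12, 14, 16, 21, 26, 28, 29, 30, 33, 35, 41, 47, 52, 57, 60, 63]:

lo=0, hi=16, mid=8, arr[mid]=30 -> 30 < 56, search right half
lo=9, hi=16, mid=12, arr[mid]=47 -> 47 < 56, search right half
lo=13, hi=16, mid=14, arr[mid]=57 -> 57 > 56, search left half
lo=13, hi=13, mid=13, arr[mid]=52 -> 52 < 56, search right half
lo=14 > hi=13, target 56 not found

Binary search determines that 56 is not in the array after 4 comparisons. The search space was exhausted without finding the target.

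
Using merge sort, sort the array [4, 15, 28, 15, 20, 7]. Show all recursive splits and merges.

Merge sort trace:

Split: [4, 15, 28, 15, 20, 7] -> [4, 15, 28] and [15, 20, 7]
  Split: [4, 15, 28] -> [4] and [15, 28]
    Split: [15, 28] -> [15] and [28]
    Merge: [15] + [28] -> [15, 28]
  Merge: [4] + [15, 28] -> [4, 15, 28]
  Split: [15, 20, 7] -> [15] and [20, 7]
    Split: [20, 7] -> [20] and [7]
    Merge: [20] + [7] -> [7, 20]
  Merge: [15] + [7, 20] -> [7, 15, 20]
Merge: [4, 15, 28] + [7, 15, 20] -> [4, 7, 15, 15, 20, 28]

Final sorted array: [4, 7, 15, 15, 20, 28]

The merge sort proceeds by recursively splitting the array and merging sorted halves.
After all merges, the sorted array is [4, 7, 15, 15, 20, 28].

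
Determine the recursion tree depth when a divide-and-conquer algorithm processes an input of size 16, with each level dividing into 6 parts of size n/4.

For divide and conquer with division factor 4:

Problem sizes at each level:
Level 0: 16
Level 1: 4
Level 2: 1

The root is level 0 and the size-1 base case is level 2 (the tree spans levels 0 through 2, i.e. 3 levels counting the root), so the depth is the number of divisions: log_4(16) = 2

The recursion tree depth is log_4(16) = 2. At each level, the problem size is divided by 4, so it takes 2 divisions to reduce to a base case of size 1. The algorithm makes 6 recursive calls at each level.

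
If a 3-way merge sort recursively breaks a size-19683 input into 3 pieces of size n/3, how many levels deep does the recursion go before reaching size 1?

For divide and conquer with division factor 3:

Problem sizes at each level:
Level 0: 19683
Level 1: 6561
Level 2: 2187
Level 3: 729
Level 4: 243
Level 5: 81
Level 6: 27
Level 7: 9
Level 8: 3
Level 9: 1

The root is level 0 and the size-1 base case is level 9 (the tree spans levels 0 through 9, i.e. 10 levels counting the root), so the depth is the number of divisions: log_3(19683) = 9

The recursion tree depth is log_3(19683) = 9. At each level, the problem size is divided by 3, so it takes 9 divisions to reduce to a base case of size 1. The algorithm makes 3 recursive calls at each level.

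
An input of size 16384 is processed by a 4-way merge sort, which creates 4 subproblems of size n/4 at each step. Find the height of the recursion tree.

For divide and conquer with division factor 4:

Problem sizes at each level:
Level 0: 16384
Level 1: 4096
Level 2: 1024
Level 3: 256
Level 4: 64
Level 5: 16
Level 6: 4
Level 7: 1

The root is level 0 and the size-1 base case is level 7 (the tree spans levels 0 through 7, i.e. 8 levels counting the root), so the depth is the number of divisions: log_4(16384) = 7

The recursion tree depth is log_4(16384) = 7. At each level, the problem size is divided by 4, so it takes 7 divisions to reduce to a base case of size 1. The algorithm makes 4 recursive calls at each level.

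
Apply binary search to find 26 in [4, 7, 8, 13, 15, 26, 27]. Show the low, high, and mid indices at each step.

Binary search for 26 in [4, 7, 8, 13, 15, 26, 27]:

lo=0, hi=6, mid=3, arr[mid]=13 -> 13 < 26, search right half
lo=4, hi=6, mid=5, arr[mid]=26 -> Found target at index 5!

Binary search finds 26 at index 5 after 2 comparisons. The search repeatedly halves the search space by comparing with the middle element.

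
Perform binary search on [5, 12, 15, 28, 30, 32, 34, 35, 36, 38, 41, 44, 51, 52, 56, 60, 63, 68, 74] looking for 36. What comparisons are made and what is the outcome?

Binary search for 36 in [5, 12, 15, 28, 30, 32, 34, 35, 36, 38, 41, 44, 51, 52, 56, 60, 63, 68, 74]:

lo=0, hi=18, mid=9, arr[mid]=38 -> 38 > 36, search left half
lo=0, hi=8, mid=4, arr[mid]=30 -> 30 < 36, search right half
lo=5, hi=8, mid=6, arr[mid]=34 -> 34 < 36, search right half
lo=7, hi=8, mid=7, arr[mid]=35 -> 35 < 36, search right half
lo=8, hi=8, mid=8, arr[mid]=36 -> Found target at index 8!

Binary search finds 36 at index 8 after 5 comparisons. The search repeatedly halves the search space by comparing with the middle element.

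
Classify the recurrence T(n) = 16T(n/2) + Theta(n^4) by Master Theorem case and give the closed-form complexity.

Master Theorem for T(n) = 16T(n/2) + O(n^4):

a = 16, b = 2, c = 4
log_b(a) = log_2(16) = 4.0000

Case 2: c = 4 = log_2(16) = 4.0000
T(n) = O(n^4 log n) = O(n^4 log n)

For T(n) = 16T(n/2) + O(n^4): log_2(16) = 4.0000. This is Case 2 of the Master Theorem (c = log_b(a), equal work at all levels), giving O(n^4 log n).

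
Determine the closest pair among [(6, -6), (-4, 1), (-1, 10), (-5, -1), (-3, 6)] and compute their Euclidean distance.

Computing all pairwise distances among 5 points:

d((6, -6), (-4, 1)) = 12.2066
d((6, -6), (-1, 10)) = 17.4642
d((6, -6), (-5, -1)) = 12.083
d((6, -6), (-3, 6)) = 15.0
d((-4, 1), (-1, 10)) = 9.4868
d((-4, 1), (-5, -1)) = 2.2361 <-- minimum
d((-4, 1), (-3, 6)) = 5.099
d((-1, 10), (-5, -1)) = 11.7047
d((-1, 10), (-3, 6)) = 4.4721
d((-5, -1), (-3, 6)) = 7.2801

Closest pair: (-4, 1) and (-5, -1) with distance 2.2361

The closest pair is (-4, 1) and (-5, -1) with Euclidean distance 2.2361. For 5 points, brute-force pairwise comparison is shown above. For large n, the divide-and-conquer algorithm (sort by x, recurse on halves, check the dividing strip) achieves O(n log n).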